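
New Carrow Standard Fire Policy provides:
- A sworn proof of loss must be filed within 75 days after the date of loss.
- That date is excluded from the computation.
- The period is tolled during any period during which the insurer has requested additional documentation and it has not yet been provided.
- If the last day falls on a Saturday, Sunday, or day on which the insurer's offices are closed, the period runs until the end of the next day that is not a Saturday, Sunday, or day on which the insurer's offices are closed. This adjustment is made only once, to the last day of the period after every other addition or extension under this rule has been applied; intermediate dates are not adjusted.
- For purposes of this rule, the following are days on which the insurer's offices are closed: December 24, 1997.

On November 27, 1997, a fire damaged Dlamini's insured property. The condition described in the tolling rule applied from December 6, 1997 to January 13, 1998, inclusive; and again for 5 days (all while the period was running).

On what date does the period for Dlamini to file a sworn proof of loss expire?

75 days after November 27, 1997 is February 10, 1998.
From December 6, 1997 through January 13, 1998 inclusive is 39 days; tolling adds 39 days: February 10, 1998 + 39 days = March 21, 1998.
Tolling adds 5 days: March 21, 1998 + 5 days = March 26, 1998.
March 26, 1998 is a Thursday and not a day on which the insurer's offices are closed, so no extension applies.

March 26, 1998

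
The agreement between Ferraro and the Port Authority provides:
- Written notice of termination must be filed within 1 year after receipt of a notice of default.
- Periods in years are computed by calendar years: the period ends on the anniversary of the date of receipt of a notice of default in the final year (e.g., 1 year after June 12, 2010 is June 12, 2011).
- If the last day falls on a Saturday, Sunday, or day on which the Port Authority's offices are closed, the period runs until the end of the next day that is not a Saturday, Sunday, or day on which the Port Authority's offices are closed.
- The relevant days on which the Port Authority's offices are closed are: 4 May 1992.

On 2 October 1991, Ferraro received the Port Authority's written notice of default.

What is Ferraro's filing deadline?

1 year after 2 October 1991 is October 2, 1992.
October 2, 1992 is a Friday and not a day on which the Port Authority's offices are closed, so no extension applies.

October 2, 1992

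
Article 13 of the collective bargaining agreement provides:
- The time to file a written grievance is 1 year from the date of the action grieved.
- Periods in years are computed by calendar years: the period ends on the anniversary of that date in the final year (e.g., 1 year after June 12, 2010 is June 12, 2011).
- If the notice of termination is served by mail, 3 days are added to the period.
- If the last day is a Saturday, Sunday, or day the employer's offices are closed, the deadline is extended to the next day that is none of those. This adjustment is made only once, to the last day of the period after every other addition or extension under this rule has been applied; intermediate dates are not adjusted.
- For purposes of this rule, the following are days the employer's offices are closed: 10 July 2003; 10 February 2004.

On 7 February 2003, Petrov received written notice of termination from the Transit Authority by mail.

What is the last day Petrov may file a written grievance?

February 11, 2004

1 year after 7 February 2003 is February 7, 2004.
Service was by mail, adding 3 days: February 7, 2004 + 3 days = February 10, 2004.
February 10, 2004 is a listed holiday. The next qualifying day is February 11, 2004.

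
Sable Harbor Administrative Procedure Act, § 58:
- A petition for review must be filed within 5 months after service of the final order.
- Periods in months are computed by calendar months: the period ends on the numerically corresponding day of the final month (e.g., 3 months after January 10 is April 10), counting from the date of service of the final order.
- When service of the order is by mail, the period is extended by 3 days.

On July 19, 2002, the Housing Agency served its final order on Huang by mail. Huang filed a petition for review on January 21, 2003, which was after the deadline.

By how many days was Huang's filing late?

5 months after July 19, 2002 is December 19, 2002.
Service was by mail, adding 3 days: December 19, 2002 + 3 days = December 22, 2002.
The deadline is December 22, 2002; from December 22, 2002 to January 21, 2003 is 30 days.

30 days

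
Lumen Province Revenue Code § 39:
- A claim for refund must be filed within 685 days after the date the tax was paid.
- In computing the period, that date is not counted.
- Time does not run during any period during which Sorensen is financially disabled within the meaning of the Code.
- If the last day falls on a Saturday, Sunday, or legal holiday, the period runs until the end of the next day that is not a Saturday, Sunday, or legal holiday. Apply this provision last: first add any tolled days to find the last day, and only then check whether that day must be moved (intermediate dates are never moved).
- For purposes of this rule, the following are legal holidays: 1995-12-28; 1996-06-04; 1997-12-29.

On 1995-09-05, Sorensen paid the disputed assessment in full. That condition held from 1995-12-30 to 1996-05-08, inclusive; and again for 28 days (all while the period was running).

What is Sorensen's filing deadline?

685 days after 1995-09-05 is July 21, 1997.
From December 30, 1995 through May 8, 1996 inclusive is 131 days; tolling adds 131 days: July 21, 1997 + 131 days = November 29, 1997.
Tolling adds 28 days: November 29, 1997 + 28 days = December 27, 1997.
December 27, 1997 is Saturday; December 28, 1997 is Sunday; December 29, 1997 is a listed holiday. The next qualifying day is December 30, 1997.

December 30, 1997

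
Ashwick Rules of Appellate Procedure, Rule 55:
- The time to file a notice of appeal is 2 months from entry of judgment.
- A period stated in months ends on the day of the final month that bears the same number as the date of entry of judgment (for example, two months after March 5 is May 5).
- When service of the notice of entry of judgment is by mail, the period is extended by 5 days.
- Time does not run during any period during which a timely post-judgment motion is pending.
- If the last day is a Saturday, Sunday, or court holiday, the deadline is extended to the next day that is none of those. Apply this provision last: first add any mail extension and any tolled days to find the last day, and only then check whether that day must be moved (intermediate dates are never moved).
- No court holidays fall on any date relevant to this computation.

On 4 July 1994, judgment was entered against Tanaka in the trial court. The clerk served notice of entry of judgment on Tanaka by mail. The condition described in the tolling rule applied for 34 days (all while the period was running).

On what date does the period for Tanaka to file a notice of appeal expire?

October 13, 1994

2 months after 4 July 1994 is September 4, 1994.
Service was by mail, adding 5 days: September 4, 1994 + 5 days = September 9, 1994.
Tolling adds 34 days: September 9, 1994 + 34 days = October 13, 1994.
October 13, 1994 is a Thursday and not a court holiday, so no extension applies.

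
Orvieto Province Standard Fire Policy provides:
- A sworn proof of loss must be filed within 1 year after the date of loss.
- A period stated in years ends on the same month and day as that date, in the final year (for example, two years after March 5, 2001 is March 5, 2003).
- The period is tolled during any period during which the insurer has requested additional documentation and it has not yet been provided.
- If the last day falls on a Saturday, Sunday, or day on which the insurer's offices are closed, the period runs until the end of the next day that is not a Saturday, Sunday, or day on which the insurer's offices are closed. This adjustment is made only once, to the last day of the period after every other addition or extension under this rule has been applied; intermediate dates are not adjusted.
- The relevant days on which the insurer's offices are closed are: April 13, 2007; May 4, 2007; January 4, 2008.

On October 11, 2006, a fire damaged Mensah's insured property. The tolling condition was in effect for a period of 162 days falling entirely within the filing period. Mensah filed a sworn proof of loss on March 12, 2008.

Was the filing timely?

1 year after October 11, 2006 is October 11, 2007.
Tolling adds 162 days: October 11, 2007 + 162 days = March 21, 2008.
March 21, 2008 is a Friday and not a day on which the insurer's offices are closed, so no extension applies.
The deadline is March 21, 2008; the filing on March 12, 2008 is on or before that date.

Yes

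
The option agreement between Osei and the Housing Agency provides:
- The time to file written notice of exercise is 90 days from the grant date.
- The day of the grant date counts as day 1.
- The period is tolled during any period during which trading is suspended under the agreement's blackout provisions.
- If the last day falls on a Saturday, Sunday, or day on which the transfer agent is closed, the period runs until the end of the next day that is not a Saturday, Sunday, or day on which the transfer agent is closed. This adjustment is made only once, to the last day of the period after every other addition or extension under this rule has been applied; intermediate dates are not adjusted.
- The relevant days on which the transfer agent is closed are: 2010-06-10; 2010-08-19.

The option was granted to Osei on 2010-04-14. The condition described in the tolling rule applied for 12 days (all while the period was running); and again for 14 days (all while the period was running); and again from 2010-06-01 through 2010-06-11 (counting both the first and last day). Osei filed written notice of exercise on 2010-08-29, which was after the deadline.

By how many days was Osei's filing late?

Counting 2010-04-14 as day 1, day 90 is July 12, 2010.
Tolling adds 12 days: July 12, 2010 + 12 days = July 24, 2010.
Tolling adds 14 days: July 24, 2010 + 14 days = August 7, 2010.
From June 1, 2010 through June 11, 2010 inclusive is 11 days; tolling adds 11 days: August 7, 2010 + 11 days = August 18, 2010.
August 18, 2010 is a Wednesday and not a day on which the transfer agent is closed, so no extension applies.
The deadline is August 18, 2010; from August 18, 2010 to August 29, 2010 is 11 days.

11 days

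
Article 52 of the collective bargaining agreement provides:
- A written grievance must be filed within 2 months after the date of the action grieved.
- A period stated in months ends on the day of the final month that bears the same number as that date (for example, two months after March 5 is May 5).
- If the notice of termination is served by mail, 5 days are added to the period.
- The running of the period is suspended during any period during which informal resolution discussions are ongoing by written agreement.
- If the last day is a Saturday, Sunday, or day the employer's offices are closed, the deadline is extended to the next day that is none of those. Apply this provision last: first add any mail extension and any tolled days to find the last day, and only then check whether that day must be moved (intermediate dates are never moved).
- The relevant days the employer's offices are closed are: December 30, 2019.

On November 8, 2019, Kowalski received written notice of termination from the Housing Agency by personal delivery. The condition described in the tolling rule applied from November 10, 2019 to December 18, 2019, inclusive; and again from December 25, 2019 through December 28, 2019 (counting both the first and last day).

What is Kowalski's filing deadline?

2 months after November 8, 2019 is January 8, 2020.
Service was not by mail, so no mail extension applies.
From November 10, 2019 through December 18, 2019 inclusive is 39 days; tolling adds 39 days: January 8, 2020 + 39 days = February 16, 2020.
From December 25, 2019 through December 28, 2019 inclusive is 4 days; tolling adds 4 days: February 16, 2020 + 4 days = February 20, 2020.
February 20, 2020 is a Thursday and not a day the employer's offices are closed, so no extension applies.

February 20, 2020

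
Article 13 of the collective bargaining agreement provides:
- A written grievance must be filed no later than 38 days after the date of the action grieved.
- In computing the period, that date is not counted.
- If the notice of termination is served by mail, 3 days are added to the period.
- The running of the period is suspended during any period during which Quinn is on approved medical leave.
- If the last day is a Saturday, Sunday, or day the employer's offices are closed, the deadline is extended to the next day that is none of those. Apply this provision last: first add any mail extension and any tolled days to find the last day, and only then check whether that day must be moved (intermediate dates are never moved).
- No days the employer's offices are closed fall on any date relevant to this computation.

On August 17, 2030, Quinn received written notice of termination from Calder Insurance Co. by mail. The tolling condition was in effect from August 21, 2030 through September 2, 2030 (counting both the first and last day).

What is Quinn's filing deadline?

October 10, 2030

38 days after August 17, 2030 is September 24, 2030.
Service was by mail, adding 3 days: September 24, 2030 + 3 days = September 27, 2030.
From August 21, 2030 through September 2, 2030 inclusive is 13 days; tolling adds 13 days: September 27, 2030 + 13 days = October 10, 2030.
October 10, 2030 is a Thursday and not a day the employer's offices are closed, so no extension applies.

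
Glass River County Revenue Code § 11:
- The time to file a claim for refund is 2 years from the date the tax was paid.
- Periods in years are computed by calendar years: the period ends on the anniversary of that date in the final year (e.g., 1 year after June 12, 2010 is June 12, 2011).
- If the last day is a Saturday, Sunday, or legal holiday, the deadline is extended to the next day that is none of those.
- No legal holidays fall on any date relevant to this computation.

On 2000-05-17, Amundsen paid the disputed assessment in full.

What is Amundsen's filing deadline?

2 years after 2000-05-17 is May 17, 2002.
May 17, 2002 is a Friday and not a legal holiday, so no extension applies.

May 17, 2002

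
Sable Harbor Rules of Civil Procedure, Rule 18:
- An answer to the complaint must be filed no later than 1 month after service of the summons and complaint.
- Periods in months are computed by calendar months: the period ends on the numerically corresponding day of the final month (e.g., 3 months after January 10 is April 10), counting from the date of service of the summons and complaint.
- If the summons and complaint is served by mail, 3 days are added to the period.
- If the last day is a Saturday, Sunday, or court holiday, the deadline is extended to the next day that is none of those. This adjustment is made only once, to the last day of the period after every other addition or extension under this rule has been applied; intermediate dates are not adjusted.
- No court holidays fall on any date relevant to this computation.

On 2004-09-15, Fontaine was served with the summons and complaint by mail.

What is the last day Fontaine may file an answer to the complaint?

October 18, 2004

1 month after 2004-09-15 is October 15, 2004.
Service was by mail, adding 3 days: October 15, 2004 + 3 days = October 18, 2004.
October 18, 2004 is a Monday and not a court holiday, so no extension applies.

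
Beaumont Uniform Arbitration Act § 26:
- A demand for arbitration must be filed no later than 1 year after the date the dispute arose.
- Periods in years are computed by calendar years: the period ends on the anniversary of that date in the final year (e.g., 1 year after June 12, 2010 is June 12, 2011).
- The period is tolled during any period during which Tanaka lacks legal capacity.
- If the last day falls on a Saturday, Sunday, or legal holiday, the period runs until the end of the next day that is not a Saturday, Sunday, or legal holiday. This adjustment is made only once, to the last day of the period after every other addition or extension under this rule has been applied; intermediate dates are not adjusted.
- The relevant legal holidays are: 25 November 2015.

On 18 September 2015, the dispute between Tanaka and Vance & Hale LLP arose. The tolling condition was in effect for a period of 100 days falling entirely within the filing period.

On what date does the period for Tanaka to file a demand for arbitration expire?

1 year after 18 September 2015 is September 18, 2016.
Tolling adds 100 days: September 18, 2016 + 100 days = December 27, 2016.
December 27, 2016 is a Tuesday and not a legal holiday, so no extension applies.

December 27, 2016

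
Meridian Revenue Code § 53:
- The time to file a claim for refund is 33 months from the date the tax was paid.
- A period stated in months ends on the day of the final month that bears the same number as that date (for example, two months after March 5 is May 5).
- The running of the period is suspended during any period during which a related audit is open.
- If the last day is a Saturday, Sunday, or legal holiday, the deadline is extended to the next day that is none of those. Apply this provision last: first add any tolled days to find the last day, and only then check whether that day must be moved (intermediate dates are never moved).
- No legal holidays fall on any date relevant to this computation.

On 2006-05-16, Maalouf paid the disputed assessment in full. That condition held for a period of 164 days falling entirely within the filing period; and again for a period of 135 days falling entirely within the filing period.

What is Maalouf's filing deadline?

December 14, 2009

33 months after 2006-05-16 is February 16, 2009.
Tolling adds 164 days: February 16, 2009 + 164 days = July 30, 2009.
Tolling adds 135 days: July 30, 2009 + 135 days = December 12, 2009.
December 12, 2009 is Saturday; December 13, 2009 is Sunday. The next qualifying day is December 14, 2009.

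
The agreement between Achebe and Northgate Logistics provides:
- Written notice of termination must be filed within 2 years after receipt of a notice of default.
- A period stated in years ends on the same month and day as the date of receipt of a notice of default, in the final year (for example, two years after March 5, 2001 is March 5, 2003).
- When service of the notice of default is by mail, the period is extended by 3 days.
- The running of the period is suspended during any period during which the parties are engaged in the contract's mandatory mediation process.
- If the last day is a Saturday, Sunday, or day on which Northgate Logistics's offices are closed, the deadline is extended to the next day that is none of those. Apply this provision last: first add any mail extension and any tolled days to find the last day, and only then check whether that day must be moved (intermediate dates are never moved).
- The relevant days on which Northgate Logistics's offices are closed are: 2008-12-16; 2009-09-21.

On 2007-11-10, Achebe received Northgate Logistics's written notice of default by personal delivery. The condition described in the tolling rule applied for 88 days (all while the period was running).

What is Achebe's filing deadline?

February 8, 2010

2 years after 2007-11-10 is November 10, 2009.
Service was not by mail, so no mail extension applies.
Tolling adds 88 days: November 10, 2009 + 88 days = February 6, 2010.
February 6, 2010 is Saturday; February 7, 2010 is Sunday. The next qualifying day is February 8, 2010.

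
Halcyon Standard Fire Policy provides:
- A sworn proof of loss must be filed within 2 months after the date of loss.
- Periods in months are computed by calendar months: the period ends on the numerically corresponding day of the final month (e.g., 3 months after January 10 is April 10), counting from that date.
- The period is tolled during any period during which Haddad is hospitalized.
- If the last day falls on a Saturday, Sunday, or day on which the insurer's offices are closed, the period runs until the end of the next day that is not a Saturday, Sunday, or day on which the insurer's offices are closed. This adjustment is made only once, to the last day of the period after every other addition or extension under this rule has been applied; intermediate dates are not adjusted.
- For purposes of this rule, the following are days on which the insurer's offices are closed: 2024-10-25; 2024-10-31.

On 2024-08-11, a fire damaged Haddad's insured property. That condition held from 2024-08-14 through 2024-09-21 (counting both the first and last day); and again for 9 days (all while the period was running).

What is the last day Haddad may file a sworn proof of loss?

November 28, 2024

2 months after 2024-08-11 is October 11, 2024.
From August 14, 2024 through September 21, 2024 inclusive is 39 days; tolling adds 39 days: October 11, 2024 + 39 days = November 19, 2024.
Tolling adds 9 days: November 19, 2024 + 9 days = November 28, 2024.
November 28, 2024 is a Thursday and not a day on which the insurer's offices are closed, so no extension applies.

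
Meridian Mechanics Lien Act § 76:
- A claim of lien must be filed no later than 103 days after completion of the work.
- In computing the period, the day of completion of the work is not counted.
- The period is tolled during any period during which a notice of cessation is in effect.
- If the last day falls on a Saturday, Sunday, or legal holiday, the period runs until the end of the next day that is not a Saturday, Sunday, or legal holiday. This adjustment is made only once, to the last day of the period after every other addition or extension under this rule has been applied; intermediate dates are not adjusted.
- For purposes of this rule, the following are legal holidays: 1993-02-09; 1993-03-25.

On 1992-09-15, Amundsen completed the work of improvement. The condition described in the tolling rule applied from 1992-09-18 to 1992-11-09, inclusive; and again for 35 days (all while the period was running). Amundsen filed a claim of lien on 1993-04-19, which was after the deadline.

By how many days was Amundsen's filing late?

24 days

103 days after 1992-09-15 is December 27, 1992.
From September 18, 1992 through November 9, 1992 inclusive is 53 days; tolling adds 53 days: December 27, 1992 + 53 days = February 18, 1993.
Tolling adds 35 days: February 18, 1993 + 35 days = March 25, 1993.
March 25, 1993 is a listed holiday. The next qualifying day is March 26, 1993.
The deadline is March 26, 1993; from March 26, 1993 to April 19, 1993 is 24 days.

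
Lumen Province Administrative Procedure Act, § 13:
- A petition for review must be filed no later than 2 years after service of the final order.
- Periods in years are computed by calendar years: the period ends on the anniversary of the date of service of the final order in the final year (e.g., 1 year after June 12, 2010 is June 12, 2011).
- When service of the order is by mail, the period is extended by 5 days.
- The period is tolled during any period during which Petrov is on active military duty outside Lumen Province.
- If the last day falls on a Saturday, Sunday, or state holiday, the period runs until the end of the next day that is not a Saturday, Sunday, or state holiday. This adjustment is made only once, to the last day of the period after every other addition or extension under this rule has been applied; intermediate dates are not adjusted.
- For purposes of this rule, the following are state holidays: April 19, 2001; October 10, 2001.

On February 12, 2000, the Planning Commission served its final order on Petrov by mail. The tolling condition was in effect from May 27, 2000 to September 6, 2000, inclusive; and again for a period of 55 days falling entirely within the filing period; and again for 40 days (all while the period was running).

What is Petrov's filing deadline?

September 3, 2002

2 years after February 12, 2000 is February 12, 2002.
Service was by mail, adding 5 days: February 12, 2002 + 5 days = February 17, 2002.
From May 27, 2000 through September 6, 2000 inclusive is 103 days; tolling adds 103 days: February 17, 2002 + 103 days = May 31, 2002.
Tolling adds 55 days: May 31, 2002 + 55 days = July 25, 2002.
Tolling adds 40 days: July 25, 2002 + 40 days = September 3, 2002.
September 3, 2002 is a Tuesday and not a state holiday, so no extension applies.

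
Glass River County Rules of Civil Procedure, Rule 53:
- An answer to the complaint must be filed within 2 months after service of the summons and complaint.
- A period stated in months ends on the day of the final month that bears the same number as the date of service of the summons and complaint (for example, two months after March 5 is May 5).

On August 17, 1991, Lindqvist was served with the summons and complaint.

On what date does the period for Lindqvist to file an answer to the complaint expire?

October 17, 1991

2 months after August 17, 1991 is October 17, 1991.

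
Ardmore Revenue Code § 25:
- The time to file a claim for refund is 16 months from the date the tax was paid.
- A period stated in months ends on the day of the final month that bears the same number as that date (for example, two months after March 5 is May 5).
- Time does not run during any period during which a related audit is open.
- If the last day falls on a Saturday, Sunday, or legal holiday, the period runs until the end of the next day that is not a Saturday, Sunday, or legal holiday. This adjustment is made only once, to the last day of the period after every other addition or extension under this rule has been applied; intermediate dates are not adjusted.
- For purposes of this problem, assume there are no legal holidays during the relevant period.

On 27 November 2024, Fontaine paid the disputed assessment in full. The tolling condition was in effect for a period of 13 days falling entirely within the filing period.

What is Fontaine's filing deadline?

April 9, 2026

16 months after 27 November 2024 is March 27, 2026.
Tolling adds 13 days: March 27, 2026 + 13 days = April 9, 2026.
April 9, 2026 is a Thursday and not a legal holiday, so no extension applies.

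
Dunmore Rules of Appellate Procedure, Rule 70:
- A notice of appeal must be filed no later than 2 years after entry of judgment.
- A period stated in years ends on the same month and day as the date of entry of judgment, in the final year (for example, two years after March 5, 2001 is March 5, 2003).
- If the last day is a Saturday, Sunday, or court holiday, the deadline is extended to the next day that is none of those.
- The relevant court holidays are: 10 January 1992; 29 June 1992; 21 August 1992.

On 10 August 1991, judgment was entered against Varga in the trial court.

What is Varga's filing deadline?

August 10, 1993

2 years after 10 August 1991 is August 10, 1993.
August 10, 1993 is a Tuesday and not a court holiday, so no extension applies.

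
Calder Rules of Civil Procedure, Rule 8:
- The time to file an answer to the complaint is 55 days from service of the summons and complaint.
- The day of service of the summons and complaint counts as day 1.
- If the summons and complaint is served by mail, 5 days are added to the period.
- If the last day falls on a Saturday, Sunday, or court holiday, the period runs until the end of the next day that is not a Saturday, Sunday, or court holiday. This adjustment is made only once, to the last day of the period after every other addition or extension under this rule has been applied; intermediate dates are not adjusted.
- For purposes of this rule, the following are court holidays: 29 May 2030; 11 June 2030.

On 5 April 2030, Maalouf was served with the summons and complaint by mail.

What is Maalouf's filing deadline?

Counting 5 April 2030 as day 1, day 55 is May 29, 2030.
Service was by mail, adding 5 days: May 29, 2030 + 5 days = June 3, 2030.
June 3, 2030 is a Monday and not a court holiday, so no extension applies.

June 3, 2030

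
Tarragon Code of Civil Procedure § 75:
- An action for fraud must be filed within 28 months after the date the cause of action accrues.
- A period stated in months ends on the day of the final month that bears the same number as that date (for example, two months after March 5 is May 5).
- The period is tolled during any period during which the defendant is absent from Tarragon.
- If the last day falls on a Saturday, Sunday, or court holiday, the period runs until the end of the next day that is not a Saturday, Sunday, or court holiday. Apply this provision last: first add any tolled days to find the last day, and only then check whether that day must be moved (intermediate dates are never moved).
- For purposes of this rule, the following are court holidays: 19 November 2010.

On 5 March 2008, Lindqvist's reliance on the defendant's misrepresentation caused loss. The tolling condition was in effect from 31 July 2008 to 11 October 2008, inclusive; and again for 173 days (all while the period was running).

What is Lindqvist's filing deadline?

28 months after 5 March 2008 is July 5, 2010.
From July 31, 2008 through October 11, 2008 inclusive is 73 days; tolling adds 73 days: July 5, 2010 + 73 days = September 16, 2010.
Tolling adds 173 days: September 16, 2010 + 173 days = March 8, 2011.
March 8, 2011 is a Tuesday and not a court holiday, so no extension applies.

March 8, 2011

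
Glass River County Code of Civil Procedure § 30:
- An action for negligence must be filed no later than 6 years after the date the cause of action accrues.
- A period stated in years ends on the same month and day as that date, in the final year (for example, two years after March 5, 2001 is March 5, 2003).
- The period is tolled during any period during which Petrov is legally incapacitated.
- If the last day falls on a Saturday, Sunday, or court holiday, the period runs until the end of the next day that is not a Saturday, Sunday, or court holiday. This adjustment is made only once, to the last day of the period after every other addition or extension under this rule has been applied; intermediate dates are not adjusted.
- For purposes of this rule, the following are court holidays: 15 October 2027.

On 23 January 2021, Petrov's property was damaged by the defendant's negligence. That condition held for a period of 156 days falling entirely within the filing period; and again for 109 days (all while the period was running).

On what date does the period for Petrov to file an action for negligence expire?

6 years after 23 January 2021 is January 23, 2027.
Tolling adds 156 days: January 23, 2027 + 156 days = June 28, 2027.
Tolling adds 109 days: June 28, 2027 + 109 days = October 15, 2027.
October 15, 2027 is a listed holiday; October 16, 2027 is Saturday; October 17, 2027 is Sunday. The next qualifying day is October 18, 2027.

October 18, 2027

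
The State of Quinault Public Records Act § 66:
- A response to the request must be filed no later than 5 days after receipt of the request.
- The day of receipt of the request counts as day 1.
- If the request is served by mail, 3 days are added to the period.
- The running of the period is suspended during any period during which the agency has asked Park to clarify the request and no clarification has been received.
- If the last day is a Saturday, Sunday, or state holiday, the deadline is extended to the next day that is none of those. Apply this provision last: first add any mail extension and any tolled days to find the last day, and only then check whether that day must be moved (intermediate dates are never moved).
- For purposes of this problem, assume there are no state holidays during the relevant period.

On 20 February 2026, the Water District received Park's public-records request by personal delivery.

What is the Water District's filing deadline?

February 24, 2026

Counting 20 February 2026 as day 1, day 5 is February 24, 2026.
Service was not by mail, so no mail extension applies.
February 24, 2026 is a Tuesday and not a state holiday, so no extension applies.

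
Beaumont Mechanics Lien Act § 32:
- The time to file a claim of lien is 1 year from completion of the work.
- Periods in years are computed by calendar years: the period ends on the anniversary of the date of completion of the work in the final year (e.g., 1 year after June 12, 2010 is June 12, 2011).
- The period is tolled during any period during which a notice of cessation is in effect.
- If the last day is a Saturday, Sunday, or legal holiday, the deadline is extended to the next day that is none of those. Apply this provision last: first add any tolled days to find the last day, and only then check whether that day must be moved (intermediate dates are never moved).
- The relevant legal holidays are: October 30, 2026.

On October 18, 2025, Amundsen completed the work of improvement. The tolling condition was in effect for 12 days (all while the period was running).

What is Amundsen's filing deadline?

1 year after October 18, 2025 is October 18, 2026.
Tolling adds 12 days: October 18, 2026 + 12 days = October 30, 2026.
October 30, 2026 is a listed holiday; October 31, 2026 is Saturday; November 1, 2026 is Sunday. The next qualifying day is November 2, 2026.

November 2, 2026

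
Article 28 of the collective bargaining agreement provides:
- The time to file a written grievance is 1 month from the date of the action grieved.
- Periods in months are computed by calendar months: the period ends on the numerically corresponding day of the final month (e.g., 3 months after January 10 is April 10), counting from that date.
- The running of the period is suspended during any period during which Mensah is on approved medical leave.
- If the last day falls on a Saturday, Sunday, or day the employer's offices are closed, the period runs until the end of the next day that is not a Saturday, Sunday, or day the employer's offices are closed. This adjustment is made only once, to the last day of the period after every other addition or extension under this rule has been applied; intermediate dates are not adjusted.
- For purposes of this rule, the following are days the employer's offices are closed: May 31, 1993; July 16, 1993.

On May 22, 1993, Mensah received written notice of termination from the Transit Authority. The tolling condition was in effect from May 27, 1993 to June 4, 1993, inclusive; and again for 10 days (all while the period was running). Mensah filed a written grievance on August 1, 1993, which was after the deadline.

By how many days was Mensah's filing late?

20 days

1 month after May 22, 1993 is June 22, 1993.
From May 27, 1993 through June 4, 1993 inclusive is 9 days; tolling adds 9 days: June 22, 1993 + 9 days = July 1, 1993.
Tolling adds 10 days: July 1, 1993 + 10 days = July 11, 1993.
July 11, 1993 is Sunday. The next qualifying day is July 12, 1993.
The deadline is July 12, 1993; from July 12, 1993 to August 1, 1993 is 20 days.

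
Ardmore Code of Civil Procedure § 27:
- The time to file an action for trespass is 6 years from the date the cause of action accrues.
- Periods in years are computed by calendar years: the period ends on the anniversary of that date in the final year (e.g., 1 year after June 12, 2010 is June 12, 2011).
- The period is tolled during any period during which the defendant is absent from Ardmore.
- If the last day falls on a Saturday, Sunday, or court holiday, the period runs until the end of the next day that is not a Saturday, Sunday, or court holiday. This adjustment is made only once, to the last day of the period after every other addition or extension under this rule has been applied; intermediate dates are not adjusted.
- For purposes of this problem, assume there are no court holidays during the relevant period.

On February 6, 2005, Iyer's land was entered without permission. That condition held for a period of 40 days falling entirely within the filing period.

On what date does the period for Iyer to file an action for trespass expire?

March 18, 2011

6 years after February 6, 2005 is February 6, 2011.
Tolling adds 40 days: February 6, 2011 + 40 days = March 18, 2011.
March 18, 2011 is a Friday and not a court holiday, so no extension applies.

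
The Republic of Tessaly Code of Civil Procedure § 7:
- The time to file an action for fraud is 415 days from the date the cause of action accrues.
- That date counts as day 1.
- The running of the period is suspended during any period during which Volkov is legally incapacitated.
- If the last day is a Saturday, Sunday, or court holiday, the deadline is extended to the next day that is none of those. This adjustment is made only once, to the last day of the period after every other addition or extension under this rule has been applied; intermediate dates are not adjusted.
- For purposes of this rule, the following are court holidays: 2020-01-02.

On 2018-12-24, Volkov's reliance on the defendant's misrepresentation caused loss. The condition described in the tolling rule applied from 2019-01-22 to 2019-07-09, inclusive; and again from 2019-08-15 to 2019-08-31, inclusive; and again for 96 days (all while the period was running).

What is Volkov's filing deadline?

Counting 2018-12-24 as day 1, day 415 is February 11, 2020.
From January 22, 2019 through July 9, 2019 inclusive is 169 days; tolling adds 169 days: February 11, 2020 + 169 days = July 29, 2020.
From August 15, 2019 through August 31, 2019 inclusive is 17 days; tolling adds 17 days: July 29, 2020 + 17 days = August 15, 2020.
Tolling adds 96 days: August 15, 2020 + 96 days = November 19, 2020.
November 19, 2020 is a Thursday and not a court holiday, so no extension applies.

November 19, 2020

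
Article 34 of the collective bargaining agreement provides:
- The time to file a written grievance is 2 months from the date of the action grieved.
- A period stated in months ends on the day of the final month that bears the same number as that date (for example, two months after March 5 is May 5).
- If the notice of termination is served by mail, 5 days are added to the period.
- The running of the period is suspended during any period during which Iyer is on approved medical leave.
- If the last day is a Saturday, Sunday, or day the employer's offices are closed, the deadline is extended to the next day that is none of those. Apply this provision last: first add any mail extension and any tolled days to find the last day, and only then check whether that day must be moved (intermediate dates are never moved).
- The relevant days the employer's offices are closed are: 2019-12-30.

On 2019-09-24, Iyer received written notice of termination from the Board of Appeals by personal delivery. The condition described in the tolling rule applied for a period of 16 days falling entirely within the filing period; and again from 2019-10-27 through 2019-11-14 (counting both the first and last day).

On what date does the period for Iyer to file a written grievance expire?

2 months after 2019-09-24 is November 24, 2019.
Service was not by mail, so no mail extension applies.
Tolling adds 16 days: November 24, 2019 + 16 days = December 10, 2019.
From October 27, 2019 through November 14, 2019 inclusive is 19 days; tolling adds 19 days: December 10, 2019 + 19 days = December 29, 2019.
December 29, 2019 is Sunday; December 30, 2019 is a listed holiday. The next qualifying day is December 31, 2019.

December 31, 2019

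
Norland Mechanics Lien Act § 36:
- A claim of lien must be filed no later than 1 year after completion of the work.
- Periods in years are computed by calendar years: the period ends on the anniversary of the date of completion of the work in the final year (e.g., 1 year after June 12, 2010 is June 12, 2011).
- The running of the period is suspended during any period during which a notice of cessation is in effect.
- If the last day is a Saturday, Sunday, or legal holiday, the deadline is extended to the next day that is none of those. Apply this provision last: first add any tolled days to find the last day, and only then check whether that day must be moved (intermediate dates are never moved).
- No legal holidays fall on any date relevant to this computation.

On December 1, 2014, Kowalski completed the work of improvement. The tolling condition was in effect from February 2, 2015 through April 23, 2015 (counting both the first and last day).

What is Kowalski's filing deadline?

February 22, 2016

1 year after December 1, 2014 is December 1, 2015.
From February 2, 2015 through April 23, 2015 inclusive is 81 days; tolling adds 81 days: December 1, 2015 + 81 days = February 20, 2016.
February 20, 2016 is Saturday; February 21, 2016 is Sunday. The next qualifying day is February 22, 2016.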